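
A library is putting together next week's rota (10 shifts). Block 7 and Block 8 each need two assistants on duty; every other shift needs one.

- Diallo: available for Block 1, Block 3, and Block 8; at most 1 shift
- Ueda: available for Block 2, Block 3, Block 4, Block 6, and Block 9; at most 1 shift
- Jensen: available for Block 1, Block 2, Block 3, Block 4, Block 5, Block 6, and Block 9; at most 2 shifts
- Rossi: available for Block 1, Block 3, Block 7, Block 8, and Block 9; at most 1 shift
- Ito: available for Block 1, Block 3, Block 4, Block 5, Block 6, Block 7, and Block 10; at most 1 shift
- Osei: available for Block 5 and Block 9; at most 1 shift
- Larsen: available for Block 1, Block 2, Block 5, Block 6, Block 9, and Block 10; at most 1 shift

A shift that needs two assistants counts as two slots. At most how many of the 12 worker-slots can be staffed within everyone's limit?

8

Total capacity across all assistants is 1+1+2+1+1+1+1 = 8, and 12 slots are needed, so at most 8 can be filled.
An assignment achieving 8: Block 2→Ueda, Block 4→Jensen, Block 5→Jensen, Block 7→Rossi+Ito, Block 8→Diallo, Block 9→Osei, Block 10→Larsen.
Loads: Diallo 1/1, Ueda 1/1, Jensen 2/2, Rossi 1/1, Ito 1/1, Osei 1/1, Larsen 1/1.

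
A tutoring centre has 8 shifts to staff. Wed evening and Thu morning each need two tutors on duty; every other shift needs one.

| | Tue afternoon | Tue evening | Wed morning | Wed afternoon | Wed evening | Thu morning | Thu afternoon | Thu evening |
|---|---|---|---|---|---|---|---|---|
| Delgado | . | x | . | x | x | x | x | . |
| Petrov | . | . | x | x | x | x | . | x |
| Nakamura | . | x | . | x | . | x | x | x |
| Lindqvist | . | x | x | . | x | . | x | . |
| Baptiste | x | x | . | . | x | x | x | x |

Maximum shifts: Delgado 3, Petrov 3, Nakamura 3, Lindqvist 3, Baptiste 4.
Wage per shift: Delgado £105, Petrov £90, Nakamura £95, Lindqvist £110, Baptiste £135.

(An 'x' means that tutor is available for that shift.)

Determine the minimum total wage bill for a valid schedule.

Tue afternoon can only be covered by Baptiste, so that assignment is forced.
Picking the cheapest available tutor for each shift independently would cost £975, but that ignores the shift limits.
An optimal schedule: Tue afternoon→Baptiste, Tue evening→Nakamura, Wed morning→Petrov, Wed afternoon→Petrov, Wed evening→Petrov+Delgado, Thu morning→Nakamura+Delgado, Thu afternoon→Delgado, Thu evening→Nakamura.
Total: 135 + 95 + 90 + 90 + 90 + 105 + 95 + 105 + 105 + 95 = £1005.

£1005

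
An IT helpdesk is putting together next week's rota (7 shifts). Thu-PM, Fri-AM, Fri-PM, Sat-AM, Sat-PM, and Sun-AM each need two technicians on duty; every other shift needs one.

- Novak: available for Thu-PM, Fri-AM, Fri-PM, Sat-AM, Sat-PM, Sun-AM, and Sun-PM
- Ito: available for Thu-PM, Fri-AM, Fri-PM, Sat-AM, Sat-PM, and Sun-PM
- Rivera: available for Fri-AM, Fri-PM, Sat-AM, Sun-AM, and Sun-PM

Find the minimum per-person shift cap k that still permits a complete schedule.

With 3 technicians and 13 worker-slots to fill, someone must work at least ⌈13/3⌉ = 5 shifts, so k ≥ 5.
k = 5 works: Thu-PM→Novak+Ito, Fri-AM→Novak+Ito, Fri-PM→Novak+Ito, Sat-AM→Ito+Rivera, Sat-PM→Novak+Ito, Sun-AM→Novak+Rivera, Sun-PM→Rivera.
Loads: Novak 5, Ito 5, Rivera 3 — all ≤ 5.

5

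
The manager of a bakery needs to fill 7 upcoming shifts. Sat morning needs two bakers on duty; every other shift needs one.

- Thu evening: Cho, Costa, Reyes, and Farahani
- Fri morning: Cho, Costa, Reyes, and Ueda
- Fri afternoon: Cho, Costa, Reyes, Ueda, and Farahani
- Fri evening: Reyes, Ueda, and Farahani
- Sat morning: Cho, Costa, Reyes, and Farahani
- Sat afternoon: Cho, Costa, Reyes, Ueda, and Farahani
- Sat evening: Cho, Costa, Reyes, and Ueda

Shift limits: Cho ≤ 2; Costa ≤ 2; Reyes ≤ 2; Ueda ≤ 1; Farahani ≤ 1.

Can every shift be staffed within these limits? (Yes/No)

One valid schedule: Thu evening→Cho, Fri morning→Cho, Fri afternoon→Costa, Fri evening→Reyes, Sat morning→Reyes+Farahani, Sat afternoon→Ueda, Sat evening→Costa.
Loads: Cho 2/2, Costa 2/2, Reyes 2/2, Ueda 1/1, Farahani 1/1 — all within limits.

Yes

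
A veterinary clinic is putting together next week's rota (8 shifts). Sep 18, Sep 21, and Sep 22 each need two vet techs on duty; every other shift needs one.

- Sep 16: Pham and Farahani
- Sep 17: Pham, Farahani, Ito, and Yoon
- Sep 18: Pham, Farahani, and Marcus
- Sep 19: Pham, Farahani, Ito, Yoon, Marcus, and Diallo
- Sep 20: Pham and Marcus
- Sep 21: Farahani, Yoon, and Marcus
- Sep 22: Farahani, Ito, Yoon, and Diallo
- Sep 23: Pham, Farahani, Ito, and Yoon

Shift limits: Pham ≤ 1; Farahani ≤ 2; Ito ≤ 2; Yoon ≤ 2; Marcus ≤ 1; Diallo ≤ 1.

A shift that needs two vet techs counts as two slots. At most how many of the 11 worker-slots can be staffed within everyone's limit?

9

Total capacity across all vet techs is 1+2+2+2+1+1 = 9, and 11 slots are needed, so at most 9 can be filled.
An assignment achieving 9: Sep 16→Pham, Sep 17→Ito, Sep 18→Farahani, Sep 19→Diallo, Sep 20→Marcus, Sep 21→Farahani+Yoon, Sep 22→Ito+Yoon.
Loads: Pham 1/1, Farahani 2/2, Ito 2/2, Yoon 2/2, Marcus 1/1, Diallo 1/1.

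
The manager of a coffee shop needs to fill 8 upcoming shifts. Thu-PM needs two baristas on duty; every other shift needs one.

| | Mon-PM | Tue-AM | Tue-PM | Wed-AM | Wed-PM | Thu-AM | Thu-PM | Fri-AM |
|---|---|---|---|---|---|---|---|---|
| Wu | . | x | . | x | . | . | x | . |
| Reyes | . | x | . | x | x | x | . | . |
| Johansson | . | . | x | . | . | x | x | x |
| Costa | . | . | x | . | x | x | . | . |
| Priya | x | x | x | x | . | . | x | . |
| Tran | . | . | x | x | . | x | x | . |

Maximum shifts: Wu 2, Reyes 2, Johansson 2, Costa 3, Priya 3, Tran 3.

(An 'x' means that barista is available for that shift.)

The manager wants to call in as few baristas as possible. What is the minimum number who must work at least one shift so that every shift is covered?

9 slots to fill and no one can take more than 3, so at least ⌈9/3⌉ = 3 baristas are needed.
No set of 3 baristas can cover every shift (each such set leaves at least one shift with no one available or exceeds a cap).
Wu, Reyes, Johansson, and Priya alone can cover everything: Mon-PM→Priya, Tue-AM→Wu, Tue-PM→Johansson, Wed-AM→Priya, Wed-PM→Reyes, Thu-AM→Reyes, Thu-PM→Wu+Priya, Fri-AM→Johansson.

4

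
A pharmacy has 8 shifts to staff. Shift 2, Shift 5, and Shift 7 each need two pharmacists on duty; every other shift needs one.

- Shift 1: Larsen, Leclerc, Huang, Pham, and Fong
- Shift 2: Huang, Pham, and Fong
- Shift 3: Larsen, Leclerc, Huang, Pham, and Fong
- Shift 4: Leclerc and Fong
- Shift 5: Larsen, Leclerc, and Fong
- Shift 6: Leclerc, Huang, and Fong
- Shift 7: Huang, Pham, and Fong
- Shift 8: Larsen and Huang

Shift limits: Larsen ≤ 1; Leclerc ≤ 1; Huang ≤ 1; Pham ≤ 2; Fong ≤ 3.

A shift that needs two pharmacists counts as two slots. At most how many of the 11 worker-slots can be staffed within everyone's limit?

8

Total capacity across all pharmacists is 1+1+1+2+3 = 8, and 11 slots are needed, so at most 8 can be filled.
An assignment achieving 8: Shift 2→Huang+Pham, Shift 4→Leclerc, Shift 5→Fong, Shift 6→Fong, Shift 7→Pham+Fong, Shift 8→Larsen.
Loads: Larsen 1/1, Leclerc 1/1, Huang 1/1, Pham 2/2, Fong 3/3.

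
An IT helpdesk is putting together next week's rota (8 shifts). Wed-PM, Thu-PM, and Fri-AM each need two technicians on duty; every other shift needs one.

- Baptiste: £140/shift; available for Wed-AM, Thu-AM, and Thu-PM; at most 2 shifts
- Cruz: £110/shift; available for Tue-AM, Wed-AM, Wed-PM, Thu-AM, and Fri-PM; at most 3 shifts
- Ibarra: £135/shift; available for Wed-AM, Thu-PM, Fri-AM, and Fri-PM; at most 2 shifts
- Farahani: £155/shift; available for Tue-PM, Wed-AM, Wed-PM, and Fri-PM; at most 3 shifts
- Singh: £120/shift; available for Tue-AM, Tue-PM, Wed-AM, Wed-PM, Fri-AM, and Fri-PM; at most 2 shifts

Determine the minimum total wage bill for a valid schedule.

Thu-PM can only be covered by Baptiste and Ibarra, so that assignment is forced.
Fri-AM can only be covered by Ibarra and Singh, so that assignment is forced.
Picking the cheapest available technician for each shift independently would cost £1320, but that ignores the shift limits.
An optimal schedule: Tue-AM→Cruz, Tue-PM→Singh, Wed-AM→Baptiste, Wed-PM→Cruz+Farahani, Thu-AM→Cruz, Thu-PM→Ibarra+Baptiste, Fri-AM→Singh+Ibarra, Fri-PM→Farahani.
Total: 110 + 120 + 140 + 110 + 155 + 110 + 135 + 140 + 120 + 135 + 155 = £1430.

£1430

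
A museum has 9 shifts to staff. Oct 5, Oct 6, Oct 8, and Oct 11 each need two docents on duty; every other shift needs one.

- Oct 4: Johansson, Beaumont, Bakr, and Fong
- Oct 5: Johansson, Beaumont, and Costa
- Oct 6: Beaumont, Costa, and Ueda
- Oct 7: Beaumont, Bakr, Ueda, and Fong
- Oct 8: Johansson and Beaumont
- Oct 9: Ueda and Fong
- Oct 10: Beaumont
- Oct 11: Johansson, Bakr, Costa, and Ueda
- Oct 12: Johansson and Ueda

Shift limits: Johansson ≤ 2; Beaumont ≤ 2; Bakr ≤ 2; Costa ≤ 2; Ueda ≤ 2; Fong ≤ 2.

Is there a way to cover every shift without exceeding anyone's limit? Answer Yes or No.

No

Total capacity is 2+2+2+2+2+2 = 12 but 13 worker-slots are needed — infeasible.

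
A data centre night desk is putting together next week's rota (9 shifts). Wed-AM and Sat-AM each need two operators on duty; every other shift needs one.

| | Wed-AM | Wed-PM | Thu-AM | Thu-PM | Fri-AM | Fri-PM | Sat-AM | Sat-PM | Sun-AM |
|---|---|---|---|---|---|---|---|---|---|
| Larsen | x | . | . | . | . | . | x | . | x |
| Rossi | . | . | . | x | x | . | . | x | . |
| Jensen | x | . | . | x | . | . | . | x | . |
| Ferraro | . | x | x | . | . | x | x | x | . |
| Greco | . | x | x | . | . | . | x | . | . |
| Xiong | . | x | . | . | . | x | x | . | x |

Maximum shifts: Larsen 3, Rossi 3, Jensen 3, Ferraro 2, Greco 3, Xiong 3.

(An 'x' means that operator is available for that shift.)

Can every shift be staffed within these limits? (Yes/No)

Wed-AM can only be covered by Larsen and Jensen, so that assignment is forced.
Fri-AM can only be covered by Rossi, so that assignment is forced.
One valid schedule: Wed-AM→Larsen+Jensen, Wed-PM→Greco, Thu-AM→Ferraro, Thu-PM→Rossi, Fri-AM→Rossi, Fri-PM→Ferraro, Sat-AM→Larsen+Greco, Sat-PM→Rossi, Sun-AM→Larsen.
Loads: Larsen 3/3, Rossi 3/3, Jensen 1/3, Ferraro 2/2, Greco 2/3, Xiong 0/3 — all within limits.

Yes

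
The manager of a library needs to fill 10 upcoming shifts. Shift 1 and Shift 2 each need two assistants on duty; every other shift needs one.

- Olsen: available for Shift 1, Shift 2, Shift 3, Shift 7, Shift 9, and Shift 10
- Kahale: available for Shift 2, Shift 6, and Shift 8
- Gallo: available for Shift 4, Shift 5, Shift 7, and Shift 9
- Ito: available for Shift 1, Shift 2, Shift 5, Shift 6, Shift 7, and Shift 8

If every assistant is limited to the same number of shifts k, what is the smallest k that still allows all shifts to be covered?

3

With 4 assistants and 12 worker-slots to fill, someone must work at least ⌈12/4⌉ = 3 shifts, so k ≥ 3.
k = 3 works: Shift 1→Olsen+Ito, Shift 2→Kahale+Ito, Shift 3→Olsen, Shift 4→Gallo, Shift 5→Gallo, Shift 6→Kahale, Shift 7→Ito, Shift 8→Kahale, Shift 9→Gallo, Shift 10→Olsen.
Loads: Olsen 3, Kahale 3, Gallo 3, Ito 3 — all ≤ 3.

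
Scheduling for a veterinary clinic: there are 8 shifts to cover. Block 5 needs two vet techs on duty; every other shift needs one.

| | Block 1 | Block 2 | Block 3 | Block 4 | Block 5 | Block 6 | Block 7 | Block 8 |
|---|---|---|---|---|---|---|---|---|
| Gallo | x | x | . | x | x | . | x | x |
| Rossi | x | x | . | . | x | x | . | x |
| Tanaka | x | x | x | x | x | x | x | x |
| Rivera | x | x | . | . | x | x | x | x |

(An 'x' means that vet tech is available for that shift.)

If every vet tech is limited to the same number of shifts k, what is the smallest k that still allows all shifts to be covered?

With 4 vet techs and 9 worker-slots to fill, someone must work at least ⌈9/4⌉ = 3 shifts, so k ≥ 3.
k = 3 works: Block 1→Gallo, Block 2→Rossi, Block 3→Tanaka, Block 4→Gallo, Block 5→Tanaka+Rivera, Block 6→Rossi, Block 7→Gallo, Block 8→Rossi.
Loads: Gallo 3, Rossi 3, Tanaka 2, Rivera 1 — all ≤ 3.

3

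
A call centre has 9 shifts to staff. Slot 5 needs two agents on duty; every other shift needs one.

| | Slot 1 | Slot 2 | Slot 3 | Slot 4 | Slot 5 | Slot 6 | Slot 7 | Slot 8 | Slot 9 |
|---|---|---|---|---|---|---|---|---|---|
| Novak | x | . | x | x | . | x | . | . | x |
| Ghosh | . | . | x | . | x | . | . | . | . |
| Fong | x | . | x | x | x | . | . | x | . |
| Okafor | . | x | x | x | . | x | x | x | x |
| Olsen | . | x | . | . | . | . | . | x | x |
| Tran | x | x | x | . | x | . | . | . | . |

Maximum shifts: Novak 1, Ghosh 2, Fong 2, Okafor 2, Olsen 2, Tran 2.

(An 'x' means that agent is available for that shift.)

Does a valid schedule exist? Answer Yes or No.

Yes

Slot 7 can only be covered by Okafor, so that assignment is forced.
One valid schedule: Slot 1→Fong, Slot 2→Okafor, Slot 3→Ghosh, Slot 4→Fong, Slot 5→Ghosh+Tran, Slot 6→Novak, Slot 7→Okafor, Slot 8→Olsen, Slot 9→Olsen.
Loads: Novak 1/1, Ghosh 2/2, Fong 2/2, Okafor 2/2, Olsen 2/2, Tran 1/2 — all within limits.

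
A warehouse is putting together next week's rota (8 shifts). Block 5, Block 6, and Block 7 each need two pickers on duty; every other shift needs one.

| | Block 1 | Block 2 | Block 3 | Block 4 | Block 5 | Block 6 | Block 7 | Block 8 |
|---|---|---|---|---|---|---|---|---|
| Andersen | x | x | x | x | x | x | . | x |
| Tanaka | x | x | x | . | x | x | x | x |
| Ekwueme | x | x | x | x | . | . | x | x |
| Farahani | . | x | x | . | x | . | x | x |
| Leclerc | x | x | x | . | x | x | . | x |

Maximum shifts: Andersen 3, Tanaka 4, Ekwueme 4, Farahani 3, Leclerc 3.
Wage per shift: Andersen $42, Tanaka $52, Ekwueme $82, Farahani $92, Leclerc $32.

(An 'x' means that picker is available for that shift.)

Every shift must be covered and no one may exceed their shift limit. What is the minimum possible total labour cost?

$512

Picking the cheapest available picker for each shift independently would cost $452, but that ignores the shift limits.
An optimal schedule: Block 1→Leclerc, Block 2→Leclerc, Block 3→Tanaka, Block 4→Andersen, Block 5→Andersen+Tanaka, Block 6→Leclerc+Andersen, Block 7→Tanaka+Ekwueme, Block 8→Tanaka.
Total: 32 + 32 + 52 + 42 + 42 + 52 + 32 + 42 + 52 + 82 + 52 = $512.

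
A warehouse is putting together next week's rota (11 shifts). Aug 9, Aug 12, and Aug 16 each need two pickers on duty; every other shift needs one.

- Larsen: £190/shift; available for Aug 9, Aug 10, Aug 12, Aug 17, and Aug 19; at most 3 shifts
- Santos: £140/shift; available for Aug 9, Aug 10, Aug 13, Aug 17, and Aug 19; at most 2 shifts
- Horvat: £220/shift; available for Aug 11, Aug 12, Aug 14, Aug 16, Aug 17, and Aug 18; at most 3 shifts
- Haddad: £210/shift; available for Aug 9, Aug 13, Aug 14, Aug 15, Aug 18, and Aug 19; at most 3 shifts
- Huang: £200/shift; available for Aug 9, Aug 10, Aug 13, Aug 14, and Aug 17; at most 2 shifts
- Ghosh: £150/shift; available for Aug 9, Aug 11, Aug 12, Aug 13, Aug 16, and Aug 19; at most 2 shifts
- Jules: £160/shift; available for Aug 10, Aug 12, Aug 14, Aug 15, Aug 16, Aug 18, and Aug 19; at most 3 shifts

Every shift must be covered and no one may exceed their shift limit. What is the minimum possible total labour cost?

£2450

Picking the cheapest available picker for each shift independently would cost £2100, but that ignores the shift limits.
An optimal schedule: Aug 9→Huang+Haddad, Aug 10→Santos, Aug 11→Ghosh, Aug 12→Jules+Larsen, Aug 13→Santos, Aug 14→Huang, Aug 15→Jules, Aug 16→Ghosh+Jules, Aug 17→Larsen, Aug 18→Haddad, Aug 19→Larsen.
Total: 200 + 210 + 140 + 150 + 160 + 190 + 140 + 200 + 160 + 150 + 160 + 190 + 210 + 190 = £2450.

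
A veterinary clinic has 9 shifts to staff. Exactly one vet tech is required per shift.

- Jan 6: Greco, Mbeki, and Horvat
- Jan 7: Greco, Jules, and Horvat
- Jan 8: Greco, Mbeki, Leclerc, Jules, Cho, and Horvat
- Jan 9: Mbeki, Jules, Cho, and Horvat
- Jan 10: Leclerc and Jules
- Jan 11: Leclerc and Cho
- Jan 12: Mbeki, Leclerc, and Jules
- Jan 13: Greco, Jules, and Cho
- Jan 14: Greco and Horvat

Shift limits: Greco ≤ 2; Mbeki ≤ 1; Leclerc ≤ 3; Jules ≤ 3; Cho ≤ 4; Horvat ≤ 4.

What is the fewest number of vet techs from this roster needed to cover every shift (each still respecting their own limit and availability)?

3

9 slots to fill and no one can take more than 4, so at least ⌈9/4⌉ = 3 vet techs are needed.
Greco, Leclerc, and Horvat alone can cover everything: Jan 6→Greco, Jan 7→Horvat, Jan 8→Horvat, Jan 9→Horvat, Jan 10→Leclerc, Jan 11→Leclerc, Jan 12→Leclerc, Jan 13→Greco, Jan 14→Horvat.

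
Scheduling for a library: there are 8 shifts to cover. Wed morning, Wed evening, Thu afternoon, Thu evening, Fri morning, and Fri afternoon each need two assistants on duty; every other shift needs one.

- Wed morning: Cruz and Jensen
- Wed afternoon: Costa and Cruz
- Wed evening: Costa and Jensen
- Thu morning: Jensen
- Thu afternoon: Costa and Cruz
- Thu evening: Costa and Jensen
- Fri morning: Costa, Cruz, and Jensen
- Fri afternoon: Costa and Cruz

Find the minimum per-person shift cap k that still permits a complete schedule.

5

With 3 assistants and 14 worker-slots to fill, someone must work at least ⌈14/3⌉ = 5 shifts, so k ≥ 5.
k = 5 works: Wed morning→Cruz+Jensen, Wed afternoon→Costa, Wed evening→Costa+Jensen, Thu morning→Jensen, Thu afternoon→Costa+Cruz, Thu evening→Costa+Jensen, Fri morning→Cruz+Jensen, Fri afternoon→Costa+Cruz.
Loads: Costa 5, Cruz 4, Jensen 5 — all ≤ 5.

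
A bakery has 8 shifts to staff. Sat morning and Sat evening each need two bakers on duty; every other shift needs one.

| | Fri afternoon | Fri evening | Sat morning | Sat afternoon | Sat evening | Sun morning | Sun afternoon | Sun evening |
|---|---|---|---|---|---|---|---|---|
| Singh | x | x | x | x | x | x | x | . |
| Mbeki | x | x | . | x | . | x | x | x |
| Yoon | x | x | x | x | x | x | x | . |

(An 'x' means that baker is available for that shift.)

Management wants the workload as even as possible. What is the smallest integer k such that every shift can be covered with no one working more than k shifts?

4

With 3 bakers and 10 worker-slots to fill, someone must work at least ⌈10/3⌉ = 4 shifts, so k ≥ 4.
k = 4 works: Fri afternoon→Singh, Fri evening→Singh, Sat morning→Singh+Yoon, Sat afternoon→Mbeki, Sat evening→Singh+Yoon, Sun morning→Mbeki, Sun afternoon→Mbeki, Sun evening→Mbeki.
Loads: Singh 4, Mbeki 4, Yoon 2 — all ≤ 4.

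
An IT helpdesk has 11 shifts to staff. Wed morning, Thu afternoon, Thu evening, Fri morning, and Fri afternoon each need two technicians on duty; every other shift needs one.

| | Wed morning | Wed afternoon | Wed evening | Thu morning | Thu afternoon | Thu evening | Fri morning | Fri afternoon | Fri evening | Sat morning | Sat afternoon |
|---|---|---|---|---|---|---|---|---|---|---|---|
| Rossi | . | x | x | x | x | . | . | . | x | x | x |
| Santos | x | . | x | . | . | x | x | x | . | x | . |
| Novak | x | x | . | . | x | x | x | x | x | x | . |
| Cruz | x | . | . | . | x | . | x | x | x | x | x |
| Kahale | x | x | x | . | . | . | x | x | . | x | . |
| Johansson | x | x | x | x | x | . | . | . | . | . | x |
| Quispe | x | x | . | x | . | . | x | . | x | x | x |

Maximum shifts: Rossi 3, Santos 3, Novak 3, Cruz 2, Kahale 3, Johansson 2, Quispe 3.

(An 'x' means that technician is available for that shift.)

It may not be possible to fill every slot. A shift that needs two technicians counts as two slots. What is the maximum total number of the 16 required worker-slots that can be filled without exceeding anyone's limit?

16

Total capacity across all technicians is 3+3+3+2+3+2+3 = 19, and 16 slots are needed, so at most 16 can be filled.
An assignment achieving 16: Wed morning→Kahale+Johansson, Wed afternoon→Kahale, Wed evening→Rossi, Thu morning→Rossi, Thu afternoon→Rossi+Novak, Thu evening→Santos+Novak, Fri morning→Santos+Kahale, Fri afternoon→Santos+Novak, Fri evening→Cruz, Sat morning→Quispe, Sat afternoon→Cruz.
Loads: Rossi 3/3, Santos 3/3, Novak 3/3, Cruz 2/2, Kahale 3/3, Johansson 1/2, Quispe 1/3.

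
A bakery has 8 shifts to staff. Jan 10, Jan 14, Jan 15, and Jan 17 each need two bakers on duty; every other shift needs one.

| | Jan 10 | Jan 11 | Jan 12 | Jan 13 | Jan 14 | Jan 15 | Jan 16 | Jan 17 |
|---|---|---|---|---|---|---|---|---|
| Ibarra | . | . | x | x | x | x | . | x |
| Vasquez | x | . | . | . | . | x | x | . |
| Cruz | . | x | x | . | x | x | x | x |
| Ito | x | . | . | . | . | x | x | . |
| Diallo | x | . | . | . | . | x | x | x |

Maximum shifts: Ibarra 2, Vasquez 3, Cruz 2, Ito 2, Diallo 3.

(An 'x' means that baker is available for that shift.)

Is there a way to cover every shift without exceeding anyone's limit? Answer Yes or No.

Total capacity is 12 and 12 slots are needed, so capacity alone doesn't rule it out.
Shifts {Jan 11, Jan 12, Jan 13, Jan 14} need 5 worker-slots in total, but the bakers available for any of those shifts (Ibarra and Cruz) can supply at most 4 among them. So no valid schedule exists.

No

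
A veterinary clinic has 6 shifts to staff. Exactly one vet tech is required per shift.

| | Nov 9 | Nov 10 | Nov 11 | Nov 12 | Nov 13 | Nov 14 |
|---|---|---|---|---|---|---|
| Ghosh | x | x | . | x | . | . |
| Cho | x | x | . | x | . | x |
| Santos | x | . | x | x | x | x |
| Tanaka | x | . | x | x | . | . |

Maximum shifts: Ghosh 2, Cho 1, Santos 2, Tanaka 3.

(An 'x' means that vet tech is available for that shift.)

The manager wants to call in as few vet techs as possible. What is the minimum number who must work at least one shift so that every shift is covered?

6 slots to fill and no one can take more than 3, so at least ⌈6/3⌉ = 2 vet techs are needed.
Any 2 vet techs together have capacity at most 3+2 = 5 < 6 slots, so 2 can never suffice.
Ghosh, Santos, and Tanaka alone can cover everything: Nov 9→Ghosh, Nov 10→Ghosh, Nov 11→Tanaka, Nov 12→Tanaka, Nov 13→Santos, Nov 14→Santos.

3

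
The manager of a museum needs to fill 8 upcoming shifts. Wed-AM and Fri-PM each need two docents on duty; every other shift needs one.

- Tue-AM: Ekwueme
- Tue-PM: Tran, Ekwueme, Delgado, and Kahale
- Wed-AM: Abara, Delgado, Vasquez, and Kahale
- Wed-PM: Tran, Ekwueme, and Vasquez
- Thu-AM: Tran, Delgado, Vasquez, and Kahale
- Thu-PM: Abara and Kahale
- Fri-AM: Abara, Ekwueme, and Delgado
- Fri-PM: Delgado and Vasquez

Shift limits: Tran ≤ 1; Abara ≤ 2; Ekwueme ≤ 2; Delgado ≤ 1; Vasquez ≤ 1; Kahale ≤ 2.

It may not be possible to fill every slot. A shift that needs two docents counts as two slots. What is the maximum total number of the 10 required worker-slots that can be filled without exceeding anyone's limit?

9

Total capacity across all docents is 1+2+2+1+1+2 = 9, and 10 slots are needed, so at most 9 can be filled.
An assignment achieving 9: Tue-AM→Ekwueme, Tue-PM→Ekwueme, Wed-AM→Kahale, Wed-PM→Tran, Thu-AM→Kahale, Thu-PM→Abara, Fri-AM→Abara, Fri-PM→Delgado+Vasquez.
Loads: Tran 1/1, Abara 2/2, Ekwueme 2/2, Delgado 1/1, Vasquez 1/1, Kahale 2/2.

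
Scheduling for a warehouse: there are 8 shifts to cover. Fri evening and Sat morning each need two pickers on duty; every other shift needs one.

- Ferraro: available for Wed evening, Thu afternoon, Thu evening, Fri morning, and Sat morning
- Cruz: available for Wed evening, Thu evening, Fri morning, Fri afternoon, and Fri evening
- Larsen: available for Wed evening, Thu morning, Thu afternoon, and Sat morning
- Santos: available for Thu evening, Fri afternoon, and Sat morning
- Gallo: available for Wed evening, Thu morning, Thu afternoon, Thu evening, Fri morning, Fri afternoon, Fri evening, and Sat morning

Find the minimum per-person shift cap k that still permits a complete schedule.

2

With 5 pickers and 10 worker-slots to fill, someone must work at least ⌈10/5⌉ = 2 shifts, so k ≥ 2.
k = 2 works: Wed evening→Larsen, Thu morning→Larsen, Thu afternoon→Ferraro, Thu evening→Santos, Fri morning→Ferraro, Fri afternoon→Cruz, Fri evening→Cruz+Gallo, Sat morning→Santos+Gallo.
Loads: Ferraro 2, Cruz 2, Larsen 2, Santos 2, Gallo 2 — all ≤ 2.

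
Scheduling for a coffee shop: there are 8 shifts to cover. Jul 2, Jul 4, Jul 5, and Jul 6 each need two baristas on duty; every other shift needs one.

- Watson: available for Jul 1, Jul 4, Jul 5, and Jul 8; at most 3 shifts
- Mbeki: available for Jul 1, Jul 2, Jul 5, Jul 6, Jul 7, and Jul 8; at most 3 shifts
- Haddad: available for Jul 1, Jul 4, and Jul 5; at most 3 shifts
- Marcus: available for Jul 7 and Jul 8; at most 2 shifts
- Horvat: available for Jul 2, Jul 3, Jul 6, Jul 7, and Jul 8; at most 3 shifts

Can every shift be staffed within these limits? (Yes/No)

Jul 2 can only be covered by Mbeki and Horvat, so that assignment is forced.
Jul 3 can only be covered by Horvat, so that assignment is forced.
Jul 4 can only be covered by Watson and Haddad, so that assignment is forced.
One valid schedule: Jul 1→Watson, Jul 2→Mbeki+Horvat, Jul 3→Horvat, Jul 4→Watson+Haddad, Jul 5→Watson+Mbeki, Jul 6→Mbeki+Horvat, Jul 7→Marcus, Jul 8→Marcus.
Loads: Watson 3/3, Mbeki 3/3, Haddad 1/3, Marcus 2/2, Horvat 3/3 — all within limits.

Yes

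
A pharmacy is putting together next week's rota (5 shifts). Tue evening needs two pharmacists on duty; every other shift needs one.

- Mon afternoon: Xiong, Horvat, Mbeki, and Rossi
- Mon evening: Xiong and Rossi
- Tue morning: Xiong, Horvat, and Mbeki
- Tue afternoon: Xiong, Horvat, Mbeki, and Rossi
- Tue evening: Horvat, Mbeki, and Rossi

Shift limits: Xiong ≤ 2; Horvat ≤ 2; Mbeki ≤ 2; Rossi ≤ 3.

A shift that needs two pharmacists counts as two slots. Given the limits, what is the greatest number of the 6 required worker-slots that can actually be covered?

Total capacity across all pharmacists is 2+2+2+3 = 9, and 6 slots are needed, so at most 6 can be filled.
An assignment achieving 6: Mon afternoon→Horvat, Mon evening→Xiong, Tue morning→Xiong, Tue afternoon→Mbeki, Tue evening→Horvat+Mbeki.
Loads: Xiong 2/2, Horvat 2/2, Mbeki 2/2, Rossi 0/3.

6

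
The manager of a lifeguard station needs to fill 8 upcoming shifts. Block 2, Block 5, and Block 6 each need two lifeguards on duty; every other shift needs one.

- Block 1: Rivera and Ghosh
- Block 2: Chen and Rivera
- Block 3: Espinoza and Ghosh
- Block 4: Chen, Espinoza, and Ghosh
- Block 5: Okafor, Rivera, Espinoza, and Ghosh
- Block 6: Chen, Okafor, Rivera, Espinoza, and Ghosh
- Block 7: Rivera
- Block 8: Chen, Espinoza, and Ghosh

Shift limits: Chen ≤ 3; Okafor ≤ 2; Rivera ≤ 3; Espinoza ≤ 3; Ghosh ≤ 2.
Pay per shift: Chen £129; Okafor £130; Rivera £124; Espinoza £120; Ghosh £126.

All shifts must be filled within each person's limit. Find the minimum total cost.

£1371

Block 2 can only be covered by Chen and Rivera, so that assignment is forced.
Block 7 can only be covered by Rivera, so that assignment is forced.
Picking the cheapest available lifeguard for each shift independently would cost £1349, but that ignores the shift limits.
An optimal schedule: Block 1→Rivera, Block 2→Rivera+Chen, Block 3→Espinoza, Block 4→Espinoza, Block 5→Espinoza+Ghosh, Block 6→Ghosh+Chen, Block 7→Rivera, Block 8→Chen.
Total: 124 + 124 + 129 + 120 + 120 + 120 + 126 + 126 + 129 + 124 + 129 = £1371.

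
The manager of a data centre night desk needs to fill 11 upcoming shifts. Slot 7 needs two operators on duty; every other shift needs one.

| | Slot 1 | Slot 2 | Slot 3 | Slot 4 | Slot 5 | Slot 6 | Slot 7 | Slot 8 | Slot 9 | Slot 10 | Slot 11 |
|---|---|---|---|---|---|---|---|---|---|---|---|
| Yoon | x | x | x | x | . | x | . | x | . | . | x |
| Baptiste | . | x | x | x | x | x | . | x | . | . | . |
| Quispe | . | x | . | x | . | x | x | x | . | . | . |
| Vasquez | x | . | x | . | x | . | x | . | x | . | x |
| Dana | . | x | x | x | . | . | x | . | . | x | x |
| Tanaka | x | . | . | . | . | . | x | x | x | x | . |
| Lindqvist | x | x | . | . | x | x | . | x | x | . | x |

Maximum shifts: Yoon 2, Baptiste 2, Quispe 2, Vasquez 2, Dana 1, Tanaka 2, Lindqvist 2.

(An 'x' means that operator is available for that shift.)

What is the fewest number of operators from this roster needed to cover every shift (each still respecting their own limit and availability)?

12 slots to fill and no one can take more than 2, so at least ⌈12/2⌉ = 6 operators are needed.
Yoon, Baptiste, Quispe, Vasquez, Tanaka, and Lindqvist alone can cover everything: Slot 1→Tanaka, Slot 2→Baptiste, Slot 3→Yoon, Slot 4→Yoon, Slot 5→Baptiste, Slot 6→Quispe, Slot 7→Quispe+Vasquez, Slot 8→Lindqvist, Slot 9→Vasquez, Slot 10→Tanaka, Slot 11→Lindqvist.

6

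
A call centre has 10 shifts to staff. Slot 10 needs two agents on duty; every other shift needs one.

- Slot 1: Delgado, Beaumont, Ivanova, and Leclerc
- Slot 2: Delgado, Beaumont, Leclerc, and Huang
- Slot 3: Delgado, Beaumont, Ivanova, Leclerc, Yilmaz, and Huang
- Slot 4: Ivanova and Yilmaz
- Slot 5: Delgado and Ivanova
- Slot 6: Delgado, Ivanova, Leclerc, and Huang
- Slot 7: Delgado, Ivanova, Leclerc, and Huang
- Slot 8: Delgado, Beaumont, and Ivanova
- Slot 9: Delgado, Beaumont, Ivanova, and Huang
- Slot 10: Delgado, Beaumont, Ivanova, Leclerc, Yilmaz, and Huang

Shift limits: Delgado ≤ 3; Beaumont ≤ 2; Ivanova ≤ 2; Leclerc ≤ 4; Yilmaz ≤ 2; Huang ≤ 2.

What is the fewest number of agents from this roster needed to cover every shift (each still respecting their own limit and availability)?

11 slots to fill and no one can take more than 4, so at least ⌈11/4⌉ = 3 agents are needed.
Any 3 agents together have capacity at most 4+3+2 = 9 < 11 slots, so 3 can never suffice.
Delgado, Beaumont, Ivanova, and Leclerc alone can cover everything: Slot 1→Leclerc, Slot 2→Delgado, Slot 3→Leclerc, Slot 4→Ivanova, Slot 5→Delgado, Slot 6→Delgado, Slot 7→Leclerc, Slot 8→Beaumont, Slot 9→Beaumont, Slot 10→Ivanova+Leclerc.

4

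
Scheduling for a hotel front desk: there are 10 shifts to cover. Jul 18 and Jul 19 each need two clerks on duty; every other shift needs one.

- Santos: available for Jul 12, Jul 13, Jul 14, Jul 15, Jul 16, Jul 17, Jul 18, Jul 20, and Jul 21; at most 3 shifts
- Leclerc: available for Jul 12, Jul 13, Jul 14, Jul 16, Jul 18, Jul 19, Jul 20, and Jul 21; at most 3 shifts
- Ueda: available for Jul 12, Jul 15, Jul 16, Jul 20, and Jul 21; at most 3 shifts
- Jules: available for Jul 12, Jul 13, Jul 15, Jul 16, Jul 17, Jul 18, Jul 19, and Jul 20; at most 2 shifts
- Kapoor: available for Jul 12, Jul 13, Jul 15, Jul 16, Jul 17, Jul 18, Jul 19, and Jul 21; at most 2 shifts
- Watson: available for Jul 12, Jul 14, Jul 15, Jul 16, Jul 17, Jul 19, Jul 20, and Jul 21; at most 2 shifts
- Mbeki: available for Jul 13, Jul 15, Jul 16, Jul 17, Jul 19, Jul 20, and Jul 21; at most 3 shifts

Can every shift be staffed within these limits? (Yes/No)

Yes

One valid schedule: Jul 12→Leclerc, Jul 13→Santos, Jul 14→Santos, Jul 15→Ueda, Jul 16→Ueda, Jul 17→Santos, Jul 18→Leclerc+Jules, Jul 19→Jules+Kapoor, Jul 20→Leclerc, Jul 21→Ueda.
Loads: Santos 3/3, Leclerc 3/3, Ueda 3/3, Jules 2/2, Kapoor 1/2, Watson 0/2, Mbeki 0/3 — all within limits.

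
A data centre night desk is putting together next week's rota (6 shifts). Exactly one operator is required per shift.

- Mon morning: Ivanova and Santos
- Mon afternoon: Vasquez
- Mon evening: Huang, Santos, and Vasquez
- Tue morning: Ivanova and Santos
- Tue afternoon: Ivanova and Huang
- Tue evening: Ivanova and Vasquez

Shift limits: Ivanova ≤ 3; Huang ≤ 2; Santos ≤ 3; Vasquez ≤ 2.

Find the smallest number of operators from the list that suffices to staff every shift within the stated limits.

6 slots to fill and no one can take more than 3, so at least ⌈6/3⌉ = 2 operators are needed.
No set of 2 operators can cover every shift (each such set leaves at least one shift with no one available or exceeds a cap).
Ivanova, Huang, and Vasquez alone can cover everything: Mon morning→Ivanova, Mon afternoon→Vasquez, Mon evening→Huang, Tue morning→Ivanova, Tue afternoon→Ivanova, Tue evening→Vasquez.

3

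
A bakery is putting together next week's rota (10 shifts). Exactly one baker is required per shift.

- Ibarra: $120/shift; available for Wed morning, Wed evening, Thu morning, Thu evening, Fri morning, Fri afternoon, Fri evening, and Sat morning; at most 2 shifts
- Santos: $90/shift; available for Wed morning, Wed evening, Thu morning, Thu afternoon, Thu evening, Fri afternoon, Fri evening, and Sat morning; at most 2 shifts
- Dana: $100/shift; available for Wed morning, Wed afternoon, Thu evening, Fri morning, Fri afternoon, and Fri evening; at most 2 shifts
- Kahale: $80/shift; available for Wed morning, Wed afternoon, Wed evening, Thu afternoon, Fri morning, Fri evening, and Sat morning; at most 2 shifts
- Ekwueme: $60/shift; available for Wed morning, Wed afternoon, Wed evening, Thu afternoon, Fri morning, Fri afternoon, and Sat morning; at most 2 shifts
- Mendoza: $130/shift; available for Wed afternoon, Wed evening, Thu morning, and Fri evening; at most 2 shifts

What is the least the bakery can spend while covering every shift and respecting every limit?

$900

Picking the cheapest available baker for each shift independently would cost $680, but that ignores the shift limits.
An optimal schedule: Wed morning→Dana, Wed afternoon→Ekwueme, Wed evening→Ibarra, Thu morning→Santos, Thu afternoon→Ekwueme, Thu evening→Santos, Fri morning→Kahale, Fri afternoon→Dana, Fri evening→Ibarra, Sat morning→Kahale.
Total: 100 + 60 + 120 + 90 + 60 + 90 + 80 + 100 + 120 + 80 = $900.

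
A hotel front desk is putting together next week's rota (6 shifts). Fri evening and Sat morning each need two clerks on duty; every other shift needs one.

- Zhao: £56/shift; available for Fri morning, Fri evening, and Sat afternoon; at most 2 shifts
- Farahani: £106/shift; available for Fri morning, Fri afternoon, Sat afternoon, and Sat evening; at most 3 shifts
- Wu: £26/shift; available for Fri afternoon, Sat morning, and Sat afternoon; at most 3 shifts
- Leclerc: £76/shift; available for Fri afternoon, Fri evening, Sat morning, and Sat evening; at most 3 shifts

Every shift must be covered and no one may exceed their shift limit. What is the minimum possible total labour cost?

Fri evening can only be covered by Zhao and Leclerc, so that assignment is forced.
Sat morning can only be covered by Wu and Leclerc, so that assignment is forced.
Picking the cheapest available clerk for each shift independently would cost £418, and that bound is achievable.
An optimal schedule: Fri morning→Zhao, Fri afternoon→Wu, Fri evening→Zhao+Leclerc, Sat morning→Wu+Leclerc, Sat afternoon→Wu, Sat evening→Leclerc.
Total: 56 + 26 + 56 + 76 + 26 + 76 + 26 + 76 = £418.

£418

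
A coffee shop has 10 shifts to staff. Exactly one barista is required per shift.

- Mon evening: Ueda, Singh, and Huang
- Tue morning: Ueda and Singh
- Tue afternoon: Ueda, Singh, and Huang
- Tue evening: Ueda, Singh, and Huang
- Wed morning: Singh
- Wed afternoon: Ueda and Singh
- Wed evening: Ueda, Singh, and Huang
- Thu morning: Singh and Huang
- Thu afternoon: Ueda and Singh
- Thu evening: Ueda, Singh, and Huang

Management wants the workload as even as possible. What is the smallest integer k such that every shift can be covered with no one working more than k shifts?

With 3 baristas and 10 worker-slots to fill, someone must work at least ⌈10/3⌉ = 4 shifts, so k ≥ 4.
k = 4 works: Mon evening→Ueda, Tue morning→Ueda, Tue afternoon→Singh, Tue evening→Singh, Wed morning→Singh, Wed afternoon→Ueda, Wed evening→Huang, Thu morning→Singh, Thu afternoon→Ueda, Thu evening→Huang.
Loads: Ueda 4, Singh 4, Huang 2 — all ≤ 4.

4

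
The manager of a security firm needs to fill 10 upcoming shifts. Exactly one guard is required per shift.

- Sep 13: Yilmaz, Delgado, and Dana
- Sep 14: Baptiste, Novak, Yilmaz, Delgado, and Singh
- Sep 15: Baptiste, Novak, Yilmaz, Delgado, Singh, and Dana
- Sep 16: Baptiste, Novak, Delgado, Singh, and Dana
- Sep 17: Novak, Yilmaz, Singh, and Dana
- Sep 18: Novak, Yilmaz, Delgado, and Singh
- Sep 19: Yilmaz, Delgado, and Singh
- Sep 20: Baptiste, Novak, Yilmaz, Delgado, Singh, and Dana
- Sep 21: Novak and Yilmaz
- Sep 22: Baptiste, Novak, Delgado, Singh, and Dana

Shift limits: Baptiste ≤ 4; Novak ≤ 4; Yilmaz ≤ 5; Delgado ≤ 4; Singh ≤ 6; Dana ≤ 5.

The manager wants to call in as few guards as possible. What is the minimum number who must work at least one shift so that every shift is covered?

10 slots to fill and no one can take more than 6, so at least ⌈10/6⌉ = 2 guards are needed.
Yilmaz and Singh alone can cover everything: Sep 13→Yilmaz, Sep 14→Yilmaz, Sep 15→Yilmaz, Sep 16→Singh, Sep 17→Yilmaz, Sep 18→Singh, Sep 19→Singh, Sep 20→Singh, Sep 21→Yilmaz, Sep 22→Singh.

2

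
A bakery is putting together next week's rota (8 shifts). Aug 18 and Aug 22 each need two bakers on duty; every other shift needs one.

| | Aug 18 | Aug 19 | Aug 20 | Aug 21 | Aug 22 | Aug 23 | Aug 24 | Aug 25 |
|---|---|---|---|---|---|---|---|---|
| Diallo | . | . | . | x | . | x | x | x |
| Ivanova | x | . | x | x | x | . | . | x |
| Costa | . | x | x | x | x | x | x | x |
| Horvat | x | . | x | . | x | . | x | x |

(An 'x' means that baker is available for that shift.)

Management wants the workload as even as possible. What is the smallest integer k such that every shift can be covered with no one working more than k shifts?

With 4 bakers and 10 worker-slots to fill, someone must work at least ⌈10/4⌉ = 3 shifts, so k ≥ 3.
k = 3 works: Aug 18→Ivanova+Horvat, Aug 19→Costa, Aug 20→Ivanova, Aug 21→Diallo, Aug 22→Ivanova+Costa, Aug 23→Diallo, Aug 24→Diallo, Aug 25→Costa.
Loads: Diallo 3, Ivanova 3, Costa 3, Horvat 1 — all ≤ 3.

3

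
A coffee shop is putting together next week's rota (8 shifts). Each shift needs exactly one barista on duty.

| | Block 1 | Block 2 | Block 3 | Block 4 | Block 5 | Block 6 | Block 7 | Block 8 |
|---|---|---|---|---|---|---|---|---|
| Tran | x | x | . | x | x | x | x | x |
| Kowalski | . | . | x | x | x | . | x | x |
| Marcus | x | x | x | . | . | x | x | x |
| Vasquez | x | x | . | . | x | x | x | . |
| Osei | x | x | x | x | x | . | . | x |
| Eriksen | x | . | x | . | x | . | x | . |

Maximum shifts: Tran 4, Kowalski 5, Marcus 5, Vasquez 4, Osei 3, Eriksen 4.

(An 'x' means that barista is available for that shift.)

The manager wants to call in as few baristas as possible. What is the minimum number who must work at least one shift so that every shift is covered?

2

8 slots to fill and no one can take more than 5, so at least ⌈8/5⌉ = 2 baristas are needed.
Tran and Kowalski alone can cover everything: Block 1→Tran, Block 2→Tran, Block 3→Kowalski, Block 4→Tran, Block 5→Kowalski, Block 6→Tran, Block 7→Kowalski, Block 8→Kowalski.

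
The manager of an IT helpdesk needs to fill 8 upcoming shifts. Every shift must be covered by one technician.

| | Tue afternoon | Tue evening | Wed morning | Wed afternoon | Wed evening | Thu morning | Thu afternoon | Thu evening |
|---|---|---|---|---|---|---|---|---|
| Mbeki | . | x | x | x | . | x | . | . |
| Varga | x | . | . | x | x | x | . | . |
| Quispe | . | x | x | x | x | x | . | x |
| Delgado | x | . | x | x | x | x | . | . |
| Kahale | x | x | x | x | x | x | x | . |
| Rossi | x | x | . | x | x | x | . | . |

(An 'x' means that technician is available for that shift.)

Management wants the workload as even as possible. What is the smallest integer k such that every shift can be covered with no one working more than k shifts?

With 6 technicians and 8 worker-slots to fill, someone must work at least ⌈8/6⌉ = 2 shifts, so k ≥ 2.
k = 2 works: Tue afternoon→Varga, Tue evening→Mbeki, Wed morning→Mbeki, Wed afternoon→Quispe, Wed evening→Varga, Thu morning→Delgado, Thu afternoon→Kahale, Thu evening→Quispe.
Loads: Mbeki 2, Varga 2, Quispe 2, Delgado 1, Kahale 1, Rossi 0 — all ≤ 2.

2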